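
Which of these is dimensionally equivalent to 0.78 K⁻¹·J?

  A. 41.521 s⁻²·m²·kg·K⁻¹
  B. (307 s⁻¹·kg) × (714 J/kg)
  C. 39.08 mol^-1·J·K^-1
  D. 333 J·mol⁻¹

A.

Reference: J·K⁻¹ = N·m·K⁻¹ = kg·m²·s⁻²·K⁻¹.
Each option:
  A. kg·m²·s⁻²·K⁻¹  ← same
  B. [kg·s⁻¹] · [m²·s⁻²] = kg·m²·s⁻³
  C. J·mol⁻¹·K⁻¹ = N·m·mol⁻¹·K⁻¹ = kg·m²·s⁻²·K⁻¹·mol⁻¹
  D. J·mol⁻¹ = N·m·mol⁻¹ = kg·m²·s⁻²·mol⁻¹
Only A. matches kg·m²·s⁻²·K⁻¹.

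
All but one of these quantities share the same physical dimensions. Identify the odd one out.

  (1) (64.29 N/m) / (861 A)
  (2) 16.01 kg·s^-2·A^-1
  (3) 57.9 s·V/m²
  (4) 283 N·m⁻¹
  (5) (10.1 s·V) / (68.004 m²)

(4)

In SI base units:
  (1) [kg·s⁻²] / [A] = kg·s⁻²·A⁻¹
  (2) kg·s⁻²·A⁻¹
  (3) V·s·m⁻² = J·C⁻¹·s·m⁻² = kg·s⁻²·A⁻¹
  (4) N·m⁻¹ = kg·m·s⁻²·m⁻¹ = kg·s⁻²
  (5) [kg·m²·s⁻²·A⁻¹] / [m²] = kg·s⁻²·A⁻¹
All reduce to kg·s⁻²·A⁻¹ except (4), which is kg·s⁻².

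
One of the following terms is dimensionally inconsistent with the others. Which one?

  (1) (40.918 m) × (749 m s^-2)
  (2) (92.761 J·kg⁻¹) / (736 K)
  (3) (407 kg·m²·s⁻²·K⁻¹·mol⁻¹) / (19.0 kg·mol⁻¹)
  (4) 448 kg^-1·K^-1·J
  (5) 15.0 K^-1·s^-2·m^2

(1)

Expand each in SI base units:
  (1) [m] · [m·s⁻²] = m²·s⁻²
  (2) [m²·s⁻²] / [K] = m²·s⁻²·K⁻¹
  (3) [kg·m²·s⁻²·K⁻¹·mol⁻¹] / [kg·mol⁻¹] = m²·s⁻²·K⁻¹
  (4) J·kg⁻¹·K⁻¹ = N·m·kg⁻¹·K⁻¹ = m²·s⁻²·K⁻¹
  (5) m²·s⁻²·K⁻¹
All reduce to m²·s⁻²·K⁻¹ except (1), which is m²·s⁻².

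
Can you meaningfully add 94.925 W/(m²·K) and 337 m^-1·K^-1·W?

In SI base units:
  94.925 W/(m²·K):  W·m⁻²·K⁻¹ = J·s⁻¹·m⁻²·K⁻¹ = kg·s⁻³·K⁻¹
  337 m^-1·K^-1·W:  W·m⁻¹·K⁻¹ = J·s⁻¹·m⁻¹·K⁻¹ = kg·m·s⁻³·K⁻¹
kg·s⁻³·K⁻¹ ≠ kg·m·s⁻³·K⁻¹, so they cannot be added.

No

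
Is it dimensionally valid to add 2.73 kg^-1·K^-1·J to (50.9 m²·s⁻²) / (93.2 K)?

Yes

In SI base units:
  2.73 kg^-1·K^-1·J:  J·kg⁻¹·K⁻¹ = N·m·kg⁻¹·K⁻¹ = m²·s⁻²·K⁻¹
  (50.9 m²·s⁻²) / (93.2 K):  [m²·s⁻²] / [K] = m²·s⁻²·K⁻¹
Both are m²·s⁻²·K⁻¹, so they have the same dimensions and can be added.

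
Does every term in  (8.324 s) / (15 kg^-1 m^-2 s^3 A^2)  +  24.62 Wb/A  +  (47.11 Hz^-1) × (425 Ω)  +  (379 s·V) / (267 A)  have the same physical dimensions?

Yes

Expand each in SI base units:
  (8.324 s) / (15 kg^-1 m^-2 s^3 A^2):  [s] / [kg⁻¹·m⁻²·s³·A²] = kg·m²·s⁻²·A⁻²
  24.62 Wb/A:  Wb·A⁻¹ = V·s·A⁻¹ = kg·m²·s⁻²·A⁻²
  (47.11 Hz^-1) × (425 Ω):  [s] · [kg·m²·s⁻³·A⁻²] = kg·m²·s⁻²·A⁻²
  (379 s·V) / (267 A):  [kg·m²·s⁻²·A⁻¹] / [A] = kg·m²·s⁻²·A⁻²
Every term reduces to kg·m²·s⁻²·A⁻².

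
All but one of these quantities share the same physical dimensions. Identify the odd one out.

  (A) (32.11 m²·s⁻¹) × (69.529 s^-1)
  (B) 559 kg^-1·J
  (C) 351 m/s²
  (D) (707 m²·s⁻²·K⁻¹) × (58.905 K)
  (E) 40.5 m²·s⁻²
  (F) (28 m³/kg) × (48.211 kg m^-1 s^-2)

(C)

Reduce each to base SI dimensions:
  (A) [m²·s⁻¹] · [s⁻¹] = m²·s⁻²
  (B) J·kg⁻¹ = N·m·kg⁻¹ = m²·s⁻²
  (C) m·s⁻²
  (D) [m²·s⁻²·K⁻¹] · [K] = m²·s⁻²
  (E) m²·s⁻²
  (F) [kg⁻¹·m³] · [kg·m⁻¹·s⁻²] = m²·s⁻²
All reduce to m²·s⁻² except (C), which is m·s⁻².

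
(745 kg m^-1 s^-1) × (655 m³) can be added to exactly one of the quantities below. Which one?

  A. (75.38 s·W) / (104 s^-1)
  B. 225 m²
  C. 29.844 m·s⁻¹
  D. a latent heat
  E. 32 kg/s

Reference: [kg·m⁻¹·s⁻¹] · [m³] = kg·m²·s⁻¹.
Each option:
  A. [kg·m²·s⁻²] / [s⁻¹] = kg·m²·s⁻¹  ← same
  B. m²
  C. m·s⁻¹
  D. [latent heat] = m²·s⁻²
  E. kg·s⁻¹
Only A. matches kg·m²·s⁻¹.

A.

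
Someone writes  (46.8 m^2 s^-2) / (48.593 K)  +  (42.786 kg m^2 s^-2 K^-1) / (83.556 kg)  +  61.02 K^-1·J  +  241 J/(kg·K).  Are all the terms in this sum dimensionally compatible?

Dimensions:
  (46.8 m^2 s^-2) / (48.593 K):  [m²·s⁻²] / [K] = m²·s⁻²·K⁻¹
  (42.786 kg m^2 s^-2 K^-1) / (83.556 kg):  [kg·m²·s⁻²·K⁻¹] / [kg] = m²·s⁻²·K⁻¹
  61.02 K^-1·J:  J·K⁻¹ = N·m·K⁻¹ = kg·m²·s⁻²·K⁻¹
  241 J/(kg·K):  J·kg⁻¹·K⁻¹ = N·m·kg⁻¹·K⁻¹ = m²·s⁻²·K⁻¹
The terms do not share a single dimension (kg·m²·s⁻²·K⁻¹ vs m²·s⁻²·K⁻¹).

No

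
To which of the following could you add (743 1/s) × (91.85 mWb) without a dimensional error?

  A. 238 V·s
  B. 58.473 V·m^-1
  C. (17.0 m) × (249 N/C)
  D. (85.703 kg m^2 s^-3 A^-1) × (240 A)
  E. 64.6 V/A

Reference: [s⁻¹] · [kg·m²·s⁻²·A⁻¹] = kg·m²·s⁻³·A⁻¹.
Each option:
  A. V·s = J·C⁻¹·s = kg·m²·s⁻²·A⁻¹
  B. V·m⁻¹ = J·C⁻¹·m⁻¹ = kg·m·s⁻³·A⁻¹
  C. [m] · [kg·m·s⁻³·A⁻¹] = kg·m²·s⁻³·A⁻¹  ← same
  D. [kg·m²·s⁻³·A⁻¹] · [A] = kg·m²·s⁻³
  E. V·A⁻¹ = J·C⁻¹·A⁻¹ = kg·m²·s⁻³·A⁻²
Only C. matches kg·m²·s⁻³·A⁻¹.

C.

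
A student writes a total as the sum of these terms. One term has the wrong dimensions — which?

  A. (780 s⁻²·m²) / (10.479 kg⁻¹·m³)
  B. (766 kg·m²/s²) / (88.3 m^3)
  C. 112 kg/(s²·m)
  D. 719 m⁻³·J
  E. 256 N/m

E.

Dimensions:
  A. [m²·s⁻²] / [kg⁻¹·m³] = kg·m⁻¹·s⁻²
  B. [kg·m²·s⁻²] / [m³] = kg·m⁻¹·s⁻²
  C. kg·m⁻¹·s⁻²
  D. J·m⁻³ = N·m·m⁻³ = kg·m⁻¹·s⁻²
  E. N·m⁻¹ = kg·m·s⁻²·m⁻¹ = kg·s⁻²
All reduce to kg·m⁻¹·s⁻² except E., which is kg·s⁻².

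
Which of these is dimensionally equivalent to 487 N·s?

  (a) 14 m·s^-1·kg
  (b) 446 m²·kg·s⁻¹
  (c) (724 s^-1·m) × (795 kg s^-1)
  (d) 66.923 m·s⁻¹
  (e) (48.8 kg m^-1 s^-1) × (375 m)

Reference: N·s = kg·m·s⁻²·s = kg·m·s⁻¹.
Each option:
  (a) kg·m·s⁻¹  ← same
  (b) kg·m²·s⁻¹
  (c) [m·s⁻¹] · [kg·s⁻¹] = kg·m·s⁻²
  (d) m·s⁻¹
  (e) [kg·m⁻¹·s⁻¹] · [m] = kg·s⁻¹
Only (a) matches kg·m·s⁻¹.

(a)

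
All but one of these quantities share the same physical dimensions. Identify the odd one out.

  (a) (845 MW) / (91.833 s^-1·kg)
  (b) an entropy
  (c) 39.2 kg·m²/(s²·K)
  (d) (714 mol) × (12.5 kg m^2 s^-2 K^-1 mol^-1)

Dimensions:
  (a) [kg·m²·s⁻³] / [kg·s⁻¹] = m²·s⁻²
  (b) [entropy] = kg·m²·s⁻²·K⁻¹
  (c) kg·m²·s⁻²·K⁻¹
  (d) [mol] · [kg·m²·s⁻²·K⁻¹·mol⁻¹] = kg·m²·s⁻²·K⁻¹
All reduce to kg·m²·s⁻²·K⁻¹ except (a), which is m²·s⁻².

(a)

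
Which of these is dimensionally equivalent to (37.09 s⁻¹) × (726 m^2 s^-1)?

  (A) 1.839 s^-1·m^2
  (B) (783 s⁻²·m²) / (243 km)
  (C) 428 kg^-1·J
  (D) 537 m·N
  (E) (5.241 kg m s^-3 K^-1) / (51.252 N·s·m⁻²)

Reference: [s⁻¹] · [m²·s⁻¹] = m²·s⁻².
Each option:
  (A) m²·s⁻¹
  (B) [m²·s⁻²] / [m] = m·s⁻²
  (C) J·kg⁻¹ = N·m·kg⁻¹ = m²·s⁻²  ← same
  (D) N·m = kg·m·s⁻²·m = kg·m²·s⁻²
  (E) [kg·m·s⁻³·K⁻¹] / [kg·m⁻¹·s⁻¹] = m²·s⁻²·K⁻¹
Only (C) matches m²·s⁻².

(C)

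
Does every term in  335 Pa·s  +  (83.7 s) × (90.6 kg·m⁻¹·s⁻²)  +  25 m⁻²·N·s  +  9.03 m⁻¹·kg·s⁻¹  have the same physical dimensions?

Yes

Work out the base dimensions of each:
  335 Pa·s:  Pa·s = N·m⁻²·s = kg·m⁻¹·s⁻¹
  (83.7 s) × (90.6 kg·m⁻¹·s⁻²):  [s] · [kg·m⁻¹·s⁻²] = kg·m⁻¹·s⁻¹
  25 m⁻²·N·s:  N·s·m⁻² = kg·m·s⁻²·s·m⁻² = kg·m⁻¹·s⁻¹
  9.03 m⁻¹·kg·s⁻¹:  kg·m⁻¹·s⁻¹
Every term reduces to kg·m⁻¹·s⁻¹.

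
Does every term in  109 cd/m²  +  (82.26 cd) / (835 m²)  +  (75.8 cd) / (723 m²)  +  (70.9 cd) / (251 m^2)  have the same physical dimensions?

Yes

In SI base units:
  109 cd/m²:  cd·m⁻² = m⁻²·cd
  (82.26 cd) / (835 m²):  [cd] / [m²] = m⁻²·cd
  (75.8 cd) / (723 m²):  [cd] / [m²] = m⁻²·cd
  (70.9 cd) / (251 m^2):  [cd] / [m²] = m⁻²·cd
Every term reduces to m⁻²·cd.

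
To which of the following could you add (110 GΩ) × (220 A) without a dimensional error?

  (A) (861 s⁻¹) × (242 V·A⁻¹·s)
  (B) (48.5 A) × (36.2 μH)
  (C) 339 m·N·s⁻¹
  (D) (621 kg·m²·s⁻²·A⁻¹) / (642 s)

(D)

Reference: [kg·m²·s⁻³·A⁻²] · [A] = kg·m²·s⁻³·A⁻¹.
Each option:
  (A) [s⁻¹] · [kg·m²·s⁻²·A⁻²] = kg·m²·s⁻³·A⁻²
  (B) [A] · [kg·m²·s⁻²·A⁻²] = kg·m²·s⁻²·A⁻¹
  (C) N·m·s⁻¹ = kg·m·s⁻²·m·s⁻¹ = kg·m²·s⁻³
  (D) [kg·m²·s⁻²·A⁻¹] / [s] = kg·m²·s⁻³·A⁻¹  ← same
Only (D) matches kg·m²·s⁻³·A⁻¹.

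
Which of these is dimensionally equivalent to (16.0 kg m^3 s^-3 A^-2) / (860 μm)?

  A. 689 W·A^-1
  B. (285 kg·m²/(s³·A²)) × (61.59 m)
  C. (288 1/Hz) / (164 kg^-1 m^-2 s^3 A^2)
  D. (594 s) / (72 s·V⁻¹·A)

D.

Reference: [kg·m³·s⁻³·A⁻²] / [m] = kg·m²·s⁻³·A⁻².
Each option:
  A. W·A⁻¹ = J·s⁻¹·A⁻¹ = kg·m²·s⁻³·A⁻¹
  B. [kg·m²·s⁻³·A⁻²] · [m] = kg·m³·s⁻³·A⁻²
  C. [s] / [kg⁻¹·m⁻²·s³·A²] = kg·m²·s⁻²·A⁻²
  D. [s] / [kg⁻¹·m⁻²·s⁴·A²] = kg·m²·s⁻³·A⁻²  ← same
Only D. matches kg·m²·s⁻³·A⁻².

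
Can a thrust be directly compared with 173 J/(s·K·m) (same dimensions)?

Reduce each to base SI dimensions:
  a thrust:  [thrust] = kg·m·s⁻²
  173 J/(s·K·m):  J·s⁻¹·m⁻¹·K⁻¹ = N·m·s⁻¹·m⁻¹·K⁻¹ = kg·m·s⁻³·K⁻¹
kg·m·s⁻² ≠ kg·m·s⁻³·K⁻¹, so they cannot be added.

No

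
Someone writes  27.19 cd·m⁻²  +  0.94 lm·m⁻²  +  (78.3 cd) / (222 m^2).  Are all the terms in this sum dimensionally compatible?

Yes

Expand each in SI base units:
  27.19 cd·m⁻²:  cd·m⁻² = m⁻²·cd
  0.94 lm·m⁻²:  lm·m⁻² = cd·m⁻² = m⁻²·cd
  (78.3 cd) / (222 m^2):  [cd] / [m²] = m⁻²·cd
Every term reduces to m⁻²·cd.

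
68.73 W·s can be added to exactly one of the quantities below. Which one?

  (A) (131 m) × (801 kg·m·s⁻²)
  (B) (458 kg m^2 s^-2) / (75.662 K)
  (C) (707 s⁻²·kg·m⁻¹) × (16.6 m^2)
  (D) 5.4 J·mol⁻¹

(A)

Reference: W·s = J·s⁻¹·s = kg·m²·s⁻².
Each option:
  (A) [m] · [kg·m·s⁻²] = kg·m²·s⁻²  ← same
  (B) [kg·m²·s⁻²] / [K] = kg·m²·s⁻²·K⁻¹
  (C) [kg·m⁻¹·s⁻²] · [m²] = kg·m·s⁻²
  (D) J·mol⁻¹ = N·m·mol⁻¹ = kg·m²·s⁻²·mol⁻¹
Only (A) matches kg·m²·s⁻².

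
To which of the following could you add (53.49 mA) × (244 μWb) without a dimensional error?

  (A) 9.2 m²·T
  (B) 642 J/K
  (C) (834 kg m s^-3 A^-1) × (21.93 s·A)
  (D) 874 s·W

(D)

Reference: [A] · [kg·m²·s⁻²·A⁻¹] = kg·m²·s⁻².
Each option:
  (A) T·m² = Wb·m⁻²·m² = kg·m²·s⁻²·A⁻¹
  (B) J·K⁻¹ = N·m·K⁻¹ = kg·m²·s⁻²·K⁻¹
  (C) [kg·m·s⁻³·A⁻¹] · [s·A] = kg·m·s⁻²
  (D) W·s = J·s⁻¹·s = kg·m²·s⁻²  ← same
Only (D) matches kg·m²·s⁻².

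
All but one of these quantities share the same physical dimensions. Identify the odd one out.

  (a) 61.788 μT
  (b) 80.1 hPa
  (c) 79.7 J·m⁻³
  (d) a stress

Reduce each to base SI dimensions:
  (a) T = Wb·m⁻² = kg·s⁻²·A⁻¹
  (b) Pa = N·m⁻² = kg·m⁻¹·s⁻²
  (c) J·m⁻³ = N·m·m⁻³ = kg·m⁻¹·s⁻²
  (d) [stress] = kg·m⁻¹·s⁻²
All reduce to kg·m⁻¹·s⁻² except (a), which is kg·s⁻²·A⁻¹.

(a)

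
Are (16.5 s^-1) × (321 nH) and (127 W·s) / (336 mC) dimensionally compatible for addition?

No

Expand each in SI base units:
  (16.5 s^-1) × (321 nH):  [s⁻¹] · [kg·m²·s⁻²·A⁻²] = kg·m²·s⁻³·A⁻²
  (127 W·s) / (336 mC):  [kg·m²·s⁻²] / [s·A] = kg·m²·s⁻³·A⁻¹
kg·m²·s⁻³·A⁻² ≠ kg·m²·s⁻³·A⁻¹, so they cannot be added.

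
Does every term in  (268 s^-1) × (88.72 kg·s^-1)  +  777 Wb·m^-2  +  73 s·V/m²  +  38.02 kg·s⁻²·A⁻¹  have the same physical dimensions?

No

Expand each in SI base units:
  (268 s^-1) × (88.72 kg·s^-1):  [s⁻¹] · [kg·s⁻¹] = kg·s⁻²
  777 Wb·m^-2:  Wb·m⁻² = V·s·m⁻² = kg·s⁻²·A⁻¹
  73 s·V/m²:  V·s·m⁻² = J·C⁻¹·s·m⁻² = kg·s⁻²·A⁻¹
  38.02 kg·s⁻²·A⁻¹:  kg·s⁻²·A⁻¹
The terms do not share a single dimension (kg·s⁻² vs kg·s⁻²·A⁻¹).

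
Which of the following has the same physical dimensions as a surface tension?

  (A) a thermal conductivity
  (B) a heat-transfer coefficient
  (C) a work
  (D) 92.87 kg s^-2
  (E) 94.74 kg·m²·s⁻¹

(D)

Reference: [surface tension] = kg·s⁻².
Each option:
  (A) [thermal conductivity] = kg·m·s⁻³·K⁻¹
  (B) [heat-transfer coefficient] = kg·s⁻³·K⁻¹
  (C) [work] = kg·m²·s⁻²
  (D) kg·s⁻²  ← same
  (E) kg·m²·s⁻¹
Only (D) matches kg·s⁻².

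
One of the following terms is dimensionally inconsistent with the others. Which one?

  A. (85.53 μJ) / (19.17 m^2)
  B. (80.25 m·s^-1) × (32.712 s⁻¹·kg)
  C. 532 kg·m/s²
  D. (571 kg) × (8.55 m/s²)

A.

Work out the base dimensions of each:
  A. [kg·m²·s⁻²] / [m²] = kg·s⁻²
  B. [m·s⁻¹] · [kg·s⁻¹] = kg·m·s⁻²
  C. kg·m·s⁻²
  D. [kg] · [m·s⁻²] = kg·m·s⁻²
All reduce to kg·m·s⁻² except A., which is kg·s⁻².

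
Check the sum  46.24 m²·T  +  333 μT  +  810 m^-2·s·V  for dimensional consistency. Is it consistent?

No

Expand each in SI base units:
  46.24 m²·T:  T·m² = Wb·m⁻²·m² = kg·m²·s⁻²·A⁻¹
  333 μT:  T = Wb·m⁻² = kg·s⁻²·A⁻¹
  810 m^-2·s·V:  V·s·m⁻² = J·C⁻¹·s·m⁻² = kg·s⁻²·A⁻¹
The terms do not share a single dimension (kg·m²·s⁻²·A⁻¹ vs kg·s⁻²·A⁻¹).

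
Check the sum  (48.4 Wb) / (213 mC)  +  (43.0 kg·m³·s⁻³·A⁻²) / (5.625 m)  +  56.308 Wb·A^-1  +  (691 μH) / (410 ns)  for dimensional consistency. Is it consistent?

In SI base units:
  (48.4 Wb) / (213 mC):  [kg·m²·s⁻²·A⁻¹] / [s·A] = kg·m²·s⁻³·A⁻²
  (43.0 kg·m³·s⁻³·A⁻²) / (5.625 m):  [kg·m³·s⁻³·A⁻²] / [m] = kg·m²·s⁻³·A⁻²
  56.308 Wb·A^-1:  Wb·A⁻¹ = V·s·A⁻¹ = kg·m²·s⁻²·A⁻²
  (691 μH) / (410 ns):  [kg·m²·s⁻²·A⁻²] / [s] = kg·m²·s⁻³·A⁻²
The terms do not share a single dimension (kg·m²·s⁻²·A⁻² vs kg·m²·s⁻³·A⁻²).

No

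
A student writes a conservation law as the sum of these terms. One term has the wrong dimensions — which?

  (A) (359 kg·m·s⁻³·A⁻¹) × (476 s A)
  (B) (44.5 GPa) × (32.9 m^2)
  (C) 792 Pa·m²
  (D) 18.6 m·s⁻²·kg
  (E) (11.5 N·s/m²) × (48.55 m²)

Expand each in SI base units:
  (A) [kg·m·s⁻³·A⁻¹] · [s·A] = kg·m·s⁻²
  (B) [kg·m⁻¹·s⁻²] · [m²] = kg·m·s⁻²
  (C) Pa·m² = N·m⁻²·m² = kg·m·s⁻²
  (D) kg·m·s⁻²
  (E) [kg·m⁻¹·s⁻¹] · [m²] = kg·m·s⁻¹
All reduce to kg·m·s⁻² except (E), which is kg·m·s⁻¹.

(E)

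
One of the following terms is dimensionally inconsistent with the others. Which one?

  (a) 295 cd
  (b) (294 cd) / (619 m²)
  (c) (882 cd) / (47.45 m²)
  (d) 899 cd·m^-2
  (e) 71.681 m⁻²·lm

(a)

In SI base units:
  (a) cd
  (b) [cd] / [m²] = m⁻²·cd
  (c) [cd] / [m²] = m⁻²·cd
  (d) cd·m⁻² = m⁻²·cd
  (e) lm·m⁻² = cd·m⁻² = m⁻²·cd
All reduce to m⁻²·cd except (a), which is cd.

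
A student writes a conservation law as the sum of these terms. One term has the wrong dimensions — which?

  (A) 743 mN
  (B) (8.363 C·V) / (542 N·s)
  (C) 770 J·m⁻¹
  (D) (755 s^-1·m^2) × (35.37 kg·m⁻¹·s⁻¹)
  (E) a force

(B)

Work out the base dimensions of each:
  (A) N = kg·m·s⁻²
  (B) [kg·m²·s⁻²] / [kg·m·s⁻¹] = m·s⁻¹
  (C) J·m⁻¹ = N·m·m⁻¹ = kg·m·s⁻²
  (D) [m²·s⁻¹] · [kg·m⁻¹·s⁻¹] = kg·m·s⁻²
  (E) [force] = kg·m·s⁻²
All reduce to kg·m·s⁻² except (B), which is m·s⁻¹.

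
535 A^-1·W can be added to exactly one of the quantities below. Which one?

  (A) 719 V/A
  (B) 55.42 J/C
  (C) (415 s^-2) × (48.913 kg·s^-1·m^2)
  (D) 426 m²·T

Reference: W·A⁻¹ = J·s⁻¹·A⁻¹ = kg·m²·s⁻³·A⁻¹.
Each option:
  (A) V·A⁻¹ = J·C⁻¹·A⁻¹ = kg·m²·s⁻³·A⁻²
  (B) J·C⁻¹ = N·m·(s·A)⁻¹ = kg·m²·s⁻³·A⁻¹  ← same
  (C) [s⁻²] · [kg·m²·s⁻¹] = kg·m²·s⁻³
  (D) T·m² = Wb·m⁻²·m² = kg·m²·s⁻²·A⁻¹
Only (B) matches kg·m²·s⁻³·A⁻¹.

(B)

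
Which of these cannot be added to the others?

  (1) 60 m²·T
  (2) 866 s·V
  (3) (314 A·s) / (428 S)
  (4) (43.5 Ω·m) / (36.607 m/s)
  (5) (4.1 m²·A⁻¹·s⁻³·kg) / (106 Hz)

(4)

Expand each in SI base units:
  (1) T·m² = Wb·m⁻²·m² = kg·m²·s⁻²·A⁻¹
  (2) V·s = J·C⁻¹·s = kg·m²·s⁻²·A⁻¹
  (3) [s·A] / [kg⁻¹·m⁻²·s³·A²] = kg·m²·s⁻²·A⁻¹
  (4) [kg·m³·s⁻³·A⁻²] / [m·s⁻¹] = kg·m²·s⁻²·A⁻²
  (5) [kg·m²·s⁻³·A⁻¹] / [s⁻¹] = kg·m²·s⁻²·A⁻¹
All reduce to kg·m²·s⁻²·A⁻¹ except (4), which is kg·m²·s⁻²·A⁻².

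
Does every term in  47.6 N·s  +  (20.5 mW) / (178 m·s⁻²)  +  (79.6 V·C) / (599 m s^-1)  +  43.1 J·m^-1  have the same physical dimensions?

No

Expand each in SI base units:
  47.6 N·s:  N·s = kg·m·s⁻²·s = kg·m·s⁻¹
  (20.5 mW) / (178 m·s⁻²):  [kg·m²·s⁻³] / [m·s⁻²] = kg·m·s⁻¹
  (79.6 V·C) / (599 m s^-1):  [kg·m²·s⁻²] / [m·s⁻¹] = kg·m·s⁻¹
  43.1 J·m^-1:  J·m⁻¹ = N·m·m⁻¹ = kg·m·s⁻²
The terms do not share a single dimension (kg·m·s⁻² vs kg·m·s⁻¹).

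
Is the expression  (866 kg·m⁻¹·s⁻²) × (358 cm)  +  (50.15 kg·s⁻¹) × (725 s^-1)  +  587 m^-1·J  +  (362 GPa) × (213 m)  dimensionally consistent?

In SI base units:
  (866 kg·m⁻¹·s⁻²) × (358 cm):  [kg·m⁻¹·s⁻²] · [m] = kg·s⁻²
  (50.15 kg·s⁻¹) × (725 s^-1):  [kg·s⁻¹] · [s⁻¹] = kg·s⁻²
  587 m^-1·J:  J·m⁻¹ = N·m·m⁻¹ = kg·m·s⁻²
  (362 GPa) × (213 m):  [kg·m⁻¹·s⁻²] · [m] = kg·s⁻²
The terms do not share a single dimension (kg·m·s⁻² vs kg·s⁻²).

No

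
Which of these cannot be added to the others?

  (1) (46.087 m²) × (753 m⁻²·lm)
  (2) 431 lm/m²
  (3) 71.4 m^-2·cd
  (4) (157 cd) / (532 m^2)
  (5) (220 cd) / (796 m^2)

(1)

Reduce each to base SI dimensions:
  (1) [m²] · [m⁻²·cd] = cd
  (2) lm·m⁻² = cd·m⁻² = m⁻²·cd
  (3) cd·m⁻² = m⁻²·cd
  (4) [cd] / [m²] = m⁻²·cd
  (5) [cd] / [m²] = m⁻²·cd
All reduce to m⁻²·cd except (1), which is cd.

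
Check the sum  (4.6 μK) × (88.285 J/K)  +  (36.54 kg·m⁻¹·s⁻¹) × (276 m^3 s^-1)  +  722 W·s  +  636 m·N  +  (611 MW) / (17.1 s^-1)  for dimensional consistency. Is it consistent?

Yes

Work out the base dimensions of each:
  (4.6 μK) × (88.285 J/K):  [K] · [kg·m²·s⁻²·K⁻¹] = kg·m²·s⁻²
  (36.54 kg·m⁻¹·s⁻¹) × (276 m^3 s^-1):  [kg·m⁻¹·s⁻¹] · [m³·s⁻¹] = kg·m²·s⁻²
  722 W·s:  W·s = J·s⁻¹·s = kg·m²·s⁻²
  636 m·N:  N·m = kg·m·s⁻²·m = kg·m²·s⁻²
  (611 MW) / (17.1 s^-1):  [kg·m²·s⁻³] / [s⁻¹] = kg·m²·s⁻²
Every term reduces to kg·m²·s⁻².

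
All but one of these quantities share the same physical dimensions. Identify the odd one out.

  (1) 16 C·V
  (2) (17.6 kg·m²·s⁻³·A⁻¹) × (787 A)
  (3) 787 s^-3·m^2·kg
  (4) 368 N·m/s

Dimensions:
  (1) C·V = s·A·J·C⁻¹ = kg·m²·s⁻²
  (2) [kg·m²·s⁻³·A⁻¹] · [A] = kg·m²·s⁻³
  (3) kg·m²·s⁻³
  (4) N·m·s⁻¹ = kg·m·s⁻²·m·s⁻¹ = kg·m²·s⁻³
All reduce to kg·m²·s⁻³ except (1), which is kg·m²·s⁻².

(1)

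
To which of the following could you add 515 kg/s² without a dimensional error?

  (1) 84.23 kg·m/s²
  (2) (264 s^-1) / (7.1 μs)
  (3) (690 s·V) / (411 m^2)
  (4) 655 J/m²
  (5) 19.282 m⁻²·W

Reference: kg·s⁻².
Each option:
  (1) kg·m·s⁻²
  (2) [s⁻¹] / [s] = s⁻²
  (3) [kg·m²·s⁻²·A⁻¹] / [m²] = kg·s⁻²·A⁻¹
  (4) J·m⁻² = N·m·m⁻² = kg·s⁻²  ← same
  (5) W·m⁻² = J·s⁻¹·m⁻² = kg·s⁻³
Only (4) matches kg·s⁻².

(4)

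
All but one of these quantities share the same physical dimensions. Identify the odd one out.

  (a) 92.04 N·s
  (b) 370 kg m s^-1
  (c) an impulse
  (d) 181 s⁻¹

Work out the base dimensions of each:
  (a) N·s = kg·m·s⁻²·s = kg·m·s⁻¹
  (b) kg·m·s⁻¹
  (c) [impulse] = kg·m·s⁻¹
  (d) s⁻¹
All reduce to kg·m·s⁻¹ except (d), which is s⁻¹.

(d)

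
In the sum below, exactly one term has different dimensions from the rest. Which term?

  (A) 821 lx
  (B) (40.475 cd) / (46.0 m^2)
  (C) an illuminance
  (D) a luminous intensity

Expand each in SI base units:
  (A) lx = lm·m⁻² = m⁻²·cd
  (B) [cd] / [m²] = m⁻²·cd
  (C) [illuminance] = m⁻²·cd
  (D) [luminous intensity] = cd
All reduce to m⁻²·cd except (D), which is cd.

(D)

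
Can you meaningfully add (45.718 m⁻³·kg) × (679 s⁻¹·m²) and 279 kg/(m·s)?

Work out the base dimensions of each:
  (45.718 m⁻³·kg) × (679 s⁻¹·m²):  [kg·m⁻³] · [m²·s⁻¹] = kg·m⁻¹·s⁻¹
  279 kg/(m·s):  kg·m⁻¹·s⁻¹
Both are kg·m⁻¹·s⁻¹, so they have the same dimensions and can be added.

Yes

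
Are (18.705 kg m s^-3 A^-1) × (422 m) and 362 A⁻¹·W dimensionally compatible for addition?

Reduce each to base SI dimensions:
  (18.705 kg m s^-3 A^-1) × (422 m):  [kg·m·s⁻³·A⁻¹] · [m] = kg·m²·s⁻³·A⁻¹
  362 A⁻¹·W:  W·A⁻¹ = J·s⁻¹·A⁻¹ = kg·m²·s⁻³·A⁻¹
Both are kg·m²·s⁻³·A⁻¹, so they have the same dimensions and can be added.

Yes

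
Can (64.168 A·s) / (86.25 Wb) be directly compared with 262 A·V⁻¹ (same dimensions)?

Yes

In SI base units:
  (64.168 A·s) / (86.25 Wb):  [s·A] / [kg·m²·s⁻²·A⁻¹] = kg⁻¹·m⁻²·s³·A²
  262 A·V⁻¹:  A·V⁻¹ = A·(J·C⁻¹)⁻¹ = kg⁻¹·m⁻²·s³·A²
Both are kg⁻¹·m⁻²·s³·A², so they have the same dimensions and can be added.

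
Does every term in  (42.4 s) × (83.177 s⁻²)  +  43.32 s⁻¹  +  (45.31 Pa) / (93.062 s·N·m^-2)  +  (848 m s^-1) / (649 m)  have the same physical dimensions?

Reduce each to base SI dimensions:
  (42.4 s) × (83.177 s⁻²):  [s] · [s⁻²] = s⁻¹
  43.32 s⁻¹:  s⁻¹
  (45.31 Pa) / (93.062 s·N·m^-2):  [kg·m⁻¹·s⁻²] / [kg·m⁻¹·s⁻¹] = s⁻¹
  (848 m s^-1) / (649 m):  [m·s⁻¹] / [m] = s⁻¹
Every term reduces to s⁻¹.

Yes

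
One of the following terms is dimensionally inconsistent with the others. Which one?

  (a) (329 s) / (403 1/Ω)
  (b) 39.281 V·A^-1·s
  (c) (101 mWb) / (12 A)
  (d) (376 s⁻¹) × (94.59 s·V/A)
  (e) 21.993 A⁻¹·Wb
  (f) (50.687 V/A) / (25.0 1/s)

(d)

Expand each in SI base units:
  (a) [s] / [kg⁻¹·m⁻²·s³·A²] = kg·m²·s⁻²·A⁻²
  (b) V·s·A⁻¹ = J·C⁻¹·s·A⁻¹ = kg·m²·s⁻²·A⁻²
  (c) [kg·m²·s⁻²·A⁻¹] / [A] = kg·m²·s⁻²·A⁻²
  (d) [s⁻¹] · [kg·m²·s⁻²·A⁻²] = kg·m²·s⁻³·A⁻²
  (e) Wb·A⁻¹ = V·s·A⁻¹ = kg·m²·s⁻²·A⁻²
  (f) [kg·m²·s⁻³·A⁻²] / [s⁻¹] = kg·m²·s⁻²·A⁻²
All reduce to kg·m²·s⁻²·A⁻² except (d), which is kg·m²·s⁻³·A⁻².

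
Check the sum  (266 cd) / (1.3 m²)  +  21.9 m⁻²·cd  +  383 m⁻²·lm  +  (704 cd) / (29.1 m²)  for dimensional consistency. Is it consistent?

Work out the base dimensions of each:
  (266 cd) / (1.3 m²):  [cd] / [m²] = m⁻²·cd
  21.9 m⁻²·cd:  cd·m⁻² = m⁻²·cd
  383 m⁻²·lm:  lm·m⁻² = cd·m⁻² = m⁻²·cd
  (704 cd) / (29.1 m²):  [cd] / [m²] = m⁻²·cd
Every term reduces to m⁻²·cd.

Yes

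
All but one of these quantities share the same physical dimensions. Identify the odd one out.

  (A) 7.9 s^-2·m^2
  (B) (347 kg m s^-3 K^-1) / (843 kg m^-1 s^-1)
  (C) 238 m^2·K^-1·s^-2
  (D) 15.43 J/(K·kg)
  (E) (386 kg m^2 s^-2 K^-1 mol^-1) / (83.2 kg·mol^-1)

In SI base units:
  (A) m²·s⁻²
  (B) [kg·m·s⁻³·K⁻¹] / [kg·m⁻¹·s⁻¹] = m²·s⁻²·K⁻¹
  (C) m²·s⁻²·K⁻¹
  (D) J·kg⁻¹·K⁻¹ = N·m·kg⁻¹·K⁻¹ = m²·s⁻²·K⁻¹
  (E) [kg·m²·s⁻²·K⁻¹·mol⁻¹] / [kg·mol⁻¹] = m²·s⁻²·K⁻¹
All reduce to m²·s⁻²·K⁻¹ except (A), which is m²·s⁻².

(A)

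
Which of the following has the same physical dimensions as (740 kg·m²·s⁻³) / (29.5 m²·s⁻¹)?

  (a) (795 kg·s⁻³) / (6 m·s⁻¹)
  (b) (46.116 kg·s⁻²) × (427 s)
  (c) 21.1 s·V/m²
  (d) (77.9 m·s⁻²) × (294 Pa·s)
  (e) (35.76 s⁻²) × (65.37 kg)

(e)

Reference: [kg·m²·s⁻³] / [m²·s⁻¹] = kg·s⁻².
Each option:
  (a) [kg·s⁻³] / [m·s⁻¹] = kg·m⁻¹·s⁻²
  (b) [kg·s⁻²] · [s] = kg·s⁻¹
  (c) V·s·m⁻² = J·C⁻¹·s·m⁻² = kg·s⁻²·A⁻¹
  (d) [m·s⁻²] · [kg·m⁻¹·s⁻¹] = kg·s⁻³
  (e) [s⁻²] · [kg] = kg·s⁻²  ← same
Only (e) matches kg·s⁻².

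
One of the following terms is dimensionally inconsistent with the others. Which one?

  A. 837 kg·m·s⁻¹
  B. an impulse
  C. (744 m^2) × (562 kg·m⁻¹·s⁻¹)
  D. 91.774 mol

Expand each in SI base units:
  A. kg·m·s⁻¹
  B. [impulse] = kg·m·s⁻¹
  C. [m²] · [kg·m⁻¹·s⁻¹] = kg·m·s⁻¹
  D. mol
All reduce to kg·m·s⁻¹ except D., which is mol.

D.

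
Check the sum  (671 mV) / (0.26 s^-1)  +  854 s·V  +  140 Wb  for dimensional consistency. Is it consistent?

Work out the base dimensions of each:
  (671 mV) / (0.26 s^-1):  [kg·m²·s⁻³·A⁻¹] / [s⁻¹] = kg·m²·s⁻²·A⁻¹
  854 s·V:  V·s = J·C⁻¹·s = kg·m²·s⁻²·A⁻¹
  140 Wb:  Wb = V·s = kg·m²·s⁻²·A⁻¹
Every term reduces to kg·m²·s⁻²·A⁻¹.

Yes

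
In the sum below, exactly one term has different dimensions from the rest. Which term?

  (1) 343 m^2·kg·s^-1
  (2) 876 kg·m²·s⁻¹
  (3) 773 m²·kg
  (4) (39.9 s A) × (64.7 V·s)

Dimensions:
  (1) kg·m²·s⁻¹
  (2) kg·m²·s⁻¹
  (3) kg·m²
  (4) [s·A] · [kg·m²·s⁻²·A⁻¹] = kg·m²·s⁻¹
All reduce to kg·m²·s⁻¹ except (3), which is kg·m².

(3)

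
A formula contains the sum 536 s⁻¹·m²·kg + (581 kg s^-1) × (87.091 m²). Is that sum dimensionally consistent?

Yes

Expand each in SI base units:
  536 s⁻¹·m²·kg:  kg·m²·s⁻¹
  (581 kg s^-1) × (87.091 m²):  [kg·s⁻¹] · [m²] = kg·m²·s⁻¹
Both are kg·m²·s⁻¹, so they have the same dimensions and can be added.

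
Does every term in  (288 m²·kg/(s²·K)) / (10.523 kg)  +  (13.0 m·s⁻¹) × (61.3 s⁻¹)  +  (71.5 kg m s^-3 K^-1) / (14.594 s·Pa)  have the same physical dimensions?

No

Work out the base dimensions of each:
  (288 m²·kg/(s²·K)) / (10.523 kg):  [kg·m²·s⁻²·K⁻¹] / [kg] = m²·s⁻²·K⁻¹
  (13.0 m·s⁻¹) × (61.3 s⁻¹):  [m·s⁻¹] · [s⁻¹] = m·s⁻²
  (71.5 kg m s^-3 K^-1) / (14.594 s·Pa):  [kg·m·s⁻³·K⁻¹] / [kg·m⁻¹·s⁻¹] = m²·s⁻²·K⁻¹
The terms do not share a single dimension (m²·s⁻²·K⁻¹ vs m·s⁻²).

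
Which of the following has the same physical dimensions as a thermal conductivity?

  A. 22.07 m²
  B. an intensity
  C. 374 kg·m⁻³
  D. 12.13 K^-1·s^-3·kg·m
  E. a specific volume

Reference: [thermal conductivity] = kg·m·s⁻³·K⁻¹.
Each option:
  A. m²
  B. [intensity] = kg·s⁻³
  C. kg·m⁻³
  D. kg·m·s⁻³·K⁻¹  ← same
  E. [specific volume] = kg⁻¹·m³
Only D. matches kg·m·s⁻³·K⁻¹.

D.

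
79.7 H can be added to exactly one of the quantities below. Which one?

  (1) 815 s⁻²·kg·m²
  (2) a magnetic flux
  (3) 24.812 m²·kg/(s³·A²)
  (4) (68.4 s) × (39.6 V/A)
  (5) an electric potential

Reference: H = V·s·A⁻¹ = kg·m²·s⁻²·A⁻².
Each option:
  (1) kg·m²·s⁻²
  (2) [magnetic flux] = kg·m²·s⁻²·A⁻¹
  (3) kg·m²·s⁻³·A⁻²
  (4) [s] · [kg·m²·s⁻³·A⁻²] = kg·m²·s⁻²·A⁻²  ← same
  (5) [electric potential] = kg·m²·s⁻³·A⁻¹
Only (4) matches kg·m²·s⁻²·A⁻².

(4)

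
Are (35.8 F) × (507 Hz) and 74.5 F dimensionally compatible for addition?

No

Reduce each to base SI dimensions:
  (35.8 F) × (507 Hz):  [kg⁻¹·m⁻²·s⁴·A²] · [s⁻¹] = kg⁻¹·m⁻²·s³·A²
  74.5 F:  F = C·V⁻¹ = kg⁻¹·m⁻²·s⁴·A²
kg⁻¹·m⁻²·s³·A² ≠ kg⁻¹·m⁻²·s⁴·A², so they cannot be added.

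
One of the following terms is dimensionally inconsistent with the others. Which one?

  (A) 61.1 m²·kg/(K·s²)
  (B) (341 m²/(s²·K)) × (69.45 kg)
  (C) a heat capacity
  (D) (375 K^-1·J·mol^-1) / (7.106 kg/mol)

Work out the base dimensions of each:
  (A) kg·m²·s⁻²·K⁻¹
  (B) [m²·s⁻²·K⁻¹] · [kg] = kg·m²·s⁻²·K⁻¹
  (C) [heat capacity] = kg·m²·s⁻²·K⁻¹
  (D) [kg·m²·s⁻²·K⁻¹·mol⁻¹] / [kg·mol⁻¹] = m²·s⁻²·K⁻¹
All reduce to kg·m²·s⁻²·K⁻¹ except (D), which is m²·s⁻²·K⁻¹.

(D)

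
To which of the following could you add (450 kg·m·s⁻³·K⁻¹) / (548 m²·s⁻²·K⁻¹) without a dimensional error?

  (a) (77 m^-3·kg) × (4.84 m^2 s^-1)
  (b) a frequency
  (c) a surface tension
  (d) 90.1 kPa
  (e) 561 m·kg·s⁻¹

(a)

Reference: [kg·m·s⁻³·K⁻¹] / [m²·s⁻²·K⁻¹] = kg·m⁻¹·s⁻¹.
Each option:
  (a) [kg·m⁻³] · [m²·s⁻¹] = kg·m⁻¹·s⁻¹  ← same
  (b) [frequency] = s⁻¹
  (c) [surface tension] = kg·s⁻²
  (d) Pa = N·m⁻² = kg·m⁻¹·s⁻²
  (e) kg·m·s⁻¹
Only (a) matches kg·m⁻¹·s⁻¹.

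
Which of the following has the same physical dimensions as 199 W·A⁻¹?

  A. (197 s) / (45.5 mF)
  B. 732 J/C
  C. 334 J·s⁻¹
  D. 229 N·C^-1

B.

Reference: W·A⁻¹ = J·s⁻¹·A⁻¹ = kg·m²·s⁻³·A⁻¹.
Each option:
  A. [s] / [kg⁻¹·m⁻²·s⁴·A²] = kg·m²·s⁻³·A⁻²
  B. J·C⁻¹ = N·m·(s·A)⁻¹ = kg·m²·s⁻³·A⁻¹  ← same
  C. J·s⁻¹ = N·m·s⁻¹ = kg·m²·s⁻³
  D. N·C⁻¹ = kg·m·s⁻²·(s·A)⁻¹ = kg·m·s⁻³·A⁻¹
Only B. matches kg·m²·s⁻³·A⁻¹.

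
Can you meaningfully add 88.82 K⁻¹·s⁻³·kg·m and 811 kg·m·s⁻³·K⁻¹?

Yes

Expand each in SI base units:
  88.82 K⁻¹·s⁻³·kg·m:  kg·m·s⁻³·K⁻¹
  811 kg·m·s⁻³·K⁻¹:  kg·m·s⁻³·K⁻¹
Both are kg·m·s⁻³·K⁻¹, so they have the same dimensions and can be added.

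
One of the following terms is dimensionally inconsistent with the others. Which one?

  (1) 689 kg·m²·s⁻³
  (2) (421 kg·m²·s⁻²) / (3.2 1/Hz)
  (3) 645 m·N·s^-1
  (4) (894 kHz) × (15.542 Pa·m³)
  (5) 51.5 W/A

Work out the base dimensions of each:
  (1) kg·m²·s⁻³
  (2) [kg·m²·s⁻²] / [s] = kg·m²·s⁻³
  (3) N·m·s⁻¹ = kg·m·s⁻²·m·s⁻¹ = kg·m²·s⁻³
  (4) [s⁻¹] · [kg·m²·s⁻²] = kg·m²·s⁻³
  (5) W·A⁻¹ = J·s⁻¹·A⁻¹ = kg·m²·s⁻³·A⁻¹
All reduce to kg·m²·s⁻³ except (5), which is kg·m²·s⁻³·A⁻¹.

(5)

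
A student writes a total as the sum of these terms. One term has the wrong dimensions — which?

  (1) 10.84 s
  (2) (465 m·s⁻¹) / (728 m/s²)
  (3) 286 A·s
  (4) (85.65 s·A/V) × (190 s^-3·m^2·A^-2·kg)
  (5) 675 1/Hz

(3)

Expand each in SI base units:
  (1) s
  (2) [m·s⁻¹] / [m·s⁻²] = s
  (3) A·s = s·A
  (4) [kg⁻¹·m⁻²·s⁴·A²] · [kg·m²·s⁻³·A⁻²] = s
  (5) Hz⁻¹ = (s⁻¹)⁻¹ = s
All reduce to s except (3), which is s·A.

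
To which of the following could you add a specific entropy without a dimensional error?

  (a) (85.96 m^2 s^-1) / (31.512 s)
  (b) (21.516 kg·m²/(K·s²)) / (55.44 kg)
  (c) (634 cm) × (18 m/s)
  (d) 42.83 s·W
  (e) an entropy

(b)

Reference: [specific entropy] = m²·s⁻²·K⁻¹.
Each option:
  (a) [m²·s⁻¹] / [s] = m²·s⁻²
  (b) [kg·m²·s⁻²·K⁻¹] / [kg] = m²·s⁻²·K⁻¹  ← same
  (c) [m] · [m·s⁻¹] = m²·s⁻¹
  (d) W·s = J·s⁻¹·s = kg·m²·s⁻²
  (e) [entropy] = kg·m²·s⁻²·K⁻¹
Only (b) matches m²·s⁻²·K⁻¹.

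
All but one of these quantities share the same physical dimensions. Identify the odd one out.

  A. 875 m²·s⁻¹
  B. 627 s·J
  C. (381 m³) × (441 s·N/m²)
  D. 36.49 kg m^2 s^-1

Dimensions:
  A. m²·s⁻¹
  B. J·s = N·m·s = kg·m²·s⁻¹
  C. [m³] · [kg·m⁻¹·s⁻¹] = kg·m²·s⁻¹
  D. kg·m²·s⁻¹
All reduce to kg·m²·s⁻¹ except A., which is m²·s⁻¹.

A.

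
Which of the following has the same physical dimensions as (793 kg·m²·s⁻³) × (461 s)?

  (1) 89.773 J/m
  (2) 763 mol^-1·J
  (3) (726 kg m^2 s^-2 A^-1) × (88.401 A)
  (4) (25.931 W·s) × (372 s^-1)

Reference: [kg·m²·s⁻³] · [s] = kg·m²·s⁻².
Each option:
  (1) J·m⁻¹ = N·m·m⁻¹ = kg·m·s⁻²
  (2) J·mol⁻¹ = N·m·mol⁻¹ = kg·m²·s⁻²·mol⁻¹
  (3) [kg·m²·s⁻²·A⁻¹] · [A] = kg·m²·s⁻²  ← same
  (4) [kg·m²·s⁻²] · [s⁻¹] = kg·m²·s⁻³
Only (3) matches kg·m²·s⁻².

(3)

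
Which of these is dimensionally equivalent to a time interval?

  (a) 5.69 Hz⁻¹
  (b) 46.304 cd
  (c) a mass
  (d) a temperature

(a)

Reference: [time interval] = s.
Each option:
  (a) Hz⁻¹ = (s⁻¹)⁻¹ = s  ← same
  (b) cd
  (c) [mass] = kg
  (d) [temperature] = K
Only (a) matches s.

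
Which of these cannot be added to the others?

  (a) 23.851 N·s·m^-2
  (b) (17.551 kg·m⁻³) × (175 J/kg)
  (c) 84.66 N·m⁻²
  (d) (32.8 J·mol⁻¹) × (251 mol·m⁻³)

(a)

Expand each in SI base units:
  (a) N·s·m⁻² = kg·m·s⁻²·s·m⁻² = kg·m⁻¹·s⁻¹
  (b) [kg·m⁻³] · [m²·s⁻²] = kg·m⁻¹·s⁻²
  (c) N·m⁻² = kg·m·s⁻²·m⁻² = kg·m⁻¹·s⁻²
  (d) [kg·m²·s⁻²·mol⁻¹] · [m⁻³·mol] = kg·m⁻¹·s⁻²
All reduce to kg·m⁻¹·s⁻² except (a), which is kg·m⁻¹·s⁻¹.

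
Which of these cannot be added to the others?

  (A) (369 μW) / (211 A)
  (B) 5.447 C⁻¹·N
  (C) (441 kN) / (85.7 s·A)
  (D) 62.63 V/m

Work out the base dimensions of each:
  (A) [kg·m²·s⁻³] / [A] = kg·m²·s⁻³·A⁻¹
  (B) N·C⁻¹ = kg·m·s⁻²·(s·A)⁻¹ = kg·m·s⁻³·A⁻¹
  (C) [kg·m·s⁻²] / [s·A] = kg·m·s⁻³·A⁻¹
  (D) V·m⁻¹ = J·C⁻¹·m⁻¹ = kg·m·s⁻³·A⁻¹
All reduce to kg·m·s⁻³·A⁻¹ except (A), which is kg·m²·s⁻³·A⁻¹.

(A)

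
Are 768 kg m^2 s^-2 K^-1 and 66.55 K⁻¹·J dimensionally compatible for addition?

Yes

Dimensions:
  768 kg m^2 s^-2 K^-1:  kg·m²·s⁻²·K⁻¹
  66.55 K⁻¹·J:  J·K⁻¹ = N·m·K⁻¹ = kg·m²·s⁻²·K⁻¹
Both are kg·m²·s⁻²·K⁻¹, so they have the same dimensions and can be added.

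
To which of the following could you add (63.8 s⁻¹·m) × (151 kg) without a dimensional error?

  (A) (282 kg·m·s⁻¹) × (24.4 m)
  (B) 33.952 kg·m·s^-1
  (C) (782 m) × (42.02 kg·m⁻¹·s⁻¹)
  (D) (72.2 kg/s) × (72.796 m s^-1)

Reference: [m·s⁻¹] · [kg] = kg·m·s⁻¹.
Each option:
  (A) [kg·m·s⁻¹] · [m] = kg·m²·s⁻¹
  (B) kg·m·s⁻¹  ← same
  (C) [m] · [kg·m⁻¹·s⁻¹] = kg·s⁻¹
  (D) [kg·s⁻¹] · [m·s⁻¹] = kg·m·s⁻²
Only (B) matches kg·m·s⁻¹.

(B)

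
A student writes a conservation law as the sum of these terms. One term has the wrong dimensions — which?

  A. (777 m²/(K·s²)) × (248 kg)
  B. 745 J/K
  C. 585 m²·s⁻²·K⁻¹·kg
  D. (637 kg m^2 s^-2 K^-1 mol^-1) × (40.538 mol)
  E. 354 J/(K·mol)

E.

Reduce each to base SI dimensions:
  A. [m²·s⁻²·K⁻¹] · [kg] = kg·m²·s⁻²·K⁻¹
  B. J·K⁻¹ = N·m·K⁻¹ = kg·m²·s⁻²·K⁻¹
  C. kg·m²·s⁻²·K⁻¹
  D. [kg·m²·s⁻²·K⁻¹·mol⁻¹] · [mol] = kg·m²·s⁻²·K⁻¹
  E. J·mol⁻¹·K⁻¹ = N·m·mol⁻¹·K⁻¹ = kg·m²·s⁻²·K⁻¹·mol⁻¹
All reduce to kg·m²·s⁻²·K⁻¹ except E., which is kg·m²·s⁻²·K⁻¹·mol⁻¹.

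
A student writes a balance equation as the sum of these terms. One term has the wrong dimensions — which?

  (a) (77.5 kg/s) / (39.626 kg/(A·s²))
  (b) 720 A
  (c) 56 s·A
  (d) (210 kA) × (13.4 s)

Reduce each to base SI dimensions:
  (a) [kg·s⁻¹] / [kg·s⁻²·A⁻¹] = s·A
  (b) A
  (c) A·s = s·A
  (d) [A] · [s] = s·A
All reduce to s·A except (b), which is A.

(b)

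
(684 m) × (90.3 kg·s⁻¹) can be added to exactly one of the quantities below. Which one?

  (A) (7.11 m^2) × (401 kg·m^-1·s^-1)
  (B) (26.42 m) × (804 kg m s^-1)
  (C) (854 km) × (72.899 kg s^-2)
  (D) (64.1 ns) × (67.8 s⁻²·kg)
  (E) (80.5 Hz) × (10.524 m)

Reference: [m] · [kg·s⁻¹] = kg·m·s⁻¹.
Each option:
  (A) [m²] · [kg·m⁻¹·s⁻¹] = kg·m·s⁻¹  ← same
  (B) [m] · [kg·m·s⁻¹] = kg·m²·s⁻¹
  (C) [m] · [kg·s⁻²] = kg·m·s⁻²
  (D) [s] · [kg·s⁻²] = kg·s⁻¹
  (E) [s⁻¹] · [m] = m·s⁻¹
Only (A) matches kg·m·s⁻¹.

(A)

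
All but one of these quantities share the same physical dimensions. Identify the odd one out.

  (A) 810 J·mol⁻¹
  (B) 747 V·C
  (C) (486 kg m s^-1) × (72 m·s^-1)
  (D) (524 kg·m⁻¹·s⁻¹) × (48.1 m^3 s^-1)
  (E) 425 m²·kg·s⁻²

(A)

Dimensions:
  (A) J·mol⁻¹ = N·m·mol⁻¹ = kg·m²·s⁻²·mol⁻¹
  (B) C·V = s·A·J·C⁻¹ = kg·m²·s⁻²
  (C) [kg·m·s⁻¹] · [m·s⁻¹] = kg·m²·s⁻²
  (D) [kg·m⁻¹·s⁻¹] · [m³·s⁻¹] = kg·m²·s⁻²
  (E) kg·m²·s⁻²
All reduce to kg·m²·s⁻² except (A), which is kg·m²·s⁻²·mol⁻¹.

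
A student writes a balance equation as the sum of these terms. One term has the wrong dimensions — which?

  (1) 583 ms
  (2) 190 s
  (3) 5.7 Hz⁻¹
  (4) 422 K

Dimensions:
  (1) s
  (2) s
  (3) Hz⁻¹ = (s⁻¹)⁻¹ = s
  (4) K
All reduce to s except (4), which is K.

(4)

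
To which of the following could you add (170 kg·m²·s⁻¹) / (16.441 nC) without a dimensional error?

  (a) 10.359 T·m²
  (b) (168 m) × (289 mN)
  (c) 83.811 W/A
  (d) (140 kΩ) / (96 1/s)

Reference: [kg·m²·s⁻¹] / [s·A] = kg·m²·s⁻²·A⁻¹.
Each option:
  (a) T·m² = Wb·m⁻²·m² = kg·m²·s⁻²·A⁻¹  ← same
  (b) [m] · [kg·m·s⁻²] = kg·m²·s⁻²
  (c) W·A⁻¹ = J·s⁻¹·A⁻¹ = kg·m²·s⁻³·A⁻¹
  (d) [kg·m²·s⁻³·A⁻²] / [s⁻¹] = kg·m²·s⁻²·A⁻²
Only (a) matches kg·m²·s⁻²·A⁻¹.

(a)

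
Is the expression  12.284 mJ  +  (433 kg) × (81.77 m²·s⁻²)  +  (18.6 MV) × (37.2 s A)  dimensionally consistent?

Work out the base dimensions of each:
  12.284 mJ:  J = N·m = kg·m²·s⁻²
  (433 kg) × (81.77 m²·s⁻²):  [kg] · [m²·s⁻²] = kg·m²·s⁻²
  (18.6 MV) × (37.2 s A):  [kg·m²·s⁻³·A⁻¹] · [s·A] = kg·m²·s⁻²
Every term reduces to kg·m²·s⁻².

Yes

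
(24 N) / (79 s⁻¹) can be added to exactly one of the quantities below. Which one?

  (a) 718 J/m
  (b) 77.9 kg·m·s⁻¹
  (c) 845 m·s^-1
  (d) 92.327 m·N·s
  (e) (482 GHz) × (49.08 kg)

(b)

Reference: [kg·m·s⁻²] / [s⁻¹] = kg·m·s⁻¹.
Each option:
  (a) J·m⁻¹ = N·m·m⁻¹ = kg·m·s⁻²
  (b) kg·m·s⁻¹  ← same
  (c) m·s⁻¹
  (d) N·m·s = kg·m·s⁻²·m·s = kg·m²·s⁻¹
  (e) [s⁻¹] · [kg] = kg·s⁻¹
Only (b) matches kg·m·s⁻¹.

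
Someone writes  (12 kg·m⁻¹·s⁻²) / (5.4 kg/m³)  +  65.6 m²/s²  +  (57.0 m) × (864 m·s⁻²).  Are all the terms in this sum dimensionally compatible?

Expand each in SI base units:
  (12 kg·m⁻¹·s⁻²) / (5.4 kg/m³):  [kg·m⁻¹·s⁻²] / [kg·m⁻³] = m²·s⁻²
  65.6 m²/s²:  m²·s⁻²
  (57.0 m) × (864 m·s⁻²):  [m] · [m·s⁻²] = m²·s⁻²
Every term reduces to m²·s⁻².

Yes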